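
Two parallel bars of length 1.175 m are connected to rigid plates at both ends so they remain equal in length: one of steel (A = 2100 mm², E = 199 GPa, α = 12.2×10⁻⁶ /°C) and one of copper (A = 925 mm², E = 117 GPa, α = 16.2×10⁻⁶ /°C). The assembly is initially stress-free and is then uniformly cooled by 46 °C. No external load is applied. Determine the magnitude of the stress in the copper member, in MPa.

Both members must finish at the same length. With the larger α, the copper tends to over-contract; the plates restrain it, putting the copper in tension and the steel in compression. With no external load the two internal forces are equal and opposite, magnitude P.
Setting the final lengths equal and cancelling L: (α₁ − α₂)ΔT = P/(A₁E₁) + P/(A₂E₂).
|α₁ − α₂|·ΔT = 4×10⁻⁶ × 46 = 0.000184.
1/(A₁E₁) + 1/(A₂E₂) = 1/(2100×199×10³) + 1/(925×117×10³) = 1.163×10⁻⁸ N⁻¹.
P = 0.000184 / 1.163×10⁻⁸ = 15820 N = 15.82 kN.
σ_{copper} = P/A₂ = 15820/925 = 17.1 MPa, tensile.

σ ≈ 17.1 MPa (tensile)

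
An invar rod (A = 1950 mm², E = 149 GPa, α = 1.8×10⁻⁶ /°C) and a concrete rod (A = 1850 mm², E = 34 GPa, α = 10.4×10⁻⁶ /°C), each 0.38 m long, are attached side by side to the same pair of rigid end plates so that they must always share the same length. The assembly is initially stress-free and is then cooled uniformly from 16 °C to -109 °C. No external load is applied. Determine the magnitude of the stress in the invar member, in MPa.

The concrete has the larger α, so on cooling it would change length more than the invar if both were free. The rigid plates force a common final length, so the concrete is put into tension and the invar into compression, with equal and opposite forces P (no external load).
Compatibility of the two members (thermal + elastic change equal): (α₁ − α₂)ΔT = P·[1/(A₁E₁) + 1/(A₂E₂)].
|α₁ − α₂|·ΔT = 8.6×10⁻⁶ × 125 = 0.001075.
1/(A₁E₁) + 1/(A₂E₂) = 1/(1950×149×10³) + 1/(1850×34×10³) = 1.934×10⁻⁸ N⁻¹.
So P = 0.001075 / 1.934×10⁻⁸ = 55.58 kN.
σ_{invar} = P/A₁ = 55580/1950 = 28.5 MPa, compressive.

σ ≈ 28.5 MPa (compressive)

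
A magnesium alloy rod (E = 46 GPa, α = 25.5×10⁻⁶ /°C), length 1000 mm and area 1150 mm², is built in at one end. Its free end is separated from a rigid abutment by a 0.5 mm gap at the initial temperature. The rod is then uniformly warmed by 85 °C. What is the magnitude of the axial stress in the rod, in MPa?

If the wall were absent the rod would grow by αΔT L = 25.5×10⁻⁶ × 85 × 1000 = 2.167 mm.
The gap closes (δ_free > 0.5 mm) and the wall then resists a further 2.167 − 0.5 = 1.667 mm of expansion.
So σ = E(δ_free − g)/L = 46×10³ × 1.667/1000 = 76.7 MPa.

σ ≈ 76.7 MPa (compressive)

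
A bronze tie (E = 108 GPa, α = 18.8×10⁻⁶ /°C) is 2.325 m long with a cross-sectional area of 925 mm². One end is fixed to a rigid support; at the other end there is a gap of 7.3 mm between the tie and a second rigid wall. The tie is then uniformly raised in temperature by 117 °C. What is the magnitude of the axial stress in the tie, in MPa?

Unrestrained expansion: δ_free = αΔT L = 18.8×10⁻⁶ × 117 × 2325 = 5.114 mm.
Since δ_free = 5.11 mm is less than the 7.3 mm gap, the tie never touches the wall. No axial force develops.

σ ≈ 0 MPa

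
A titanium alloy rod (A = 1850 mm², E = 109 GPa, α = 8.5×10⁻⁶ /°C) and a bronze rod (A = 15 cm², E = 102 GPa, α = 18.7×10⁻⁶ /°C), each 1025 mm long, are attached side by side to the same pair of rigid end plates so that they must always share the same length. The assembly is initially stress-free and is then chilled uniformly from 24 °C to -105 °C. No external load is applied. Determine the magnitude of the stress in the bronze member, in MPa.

Equilibrium of a rigid end plate with no external load gives equal and opposite internal forces ±P in the two members. Since α_{bronze} > α_{titanium alloy}, cooling drives the bronze into tension and the titanium alloy into compression.
Compatibility of the two members (thermal + elastic change equal): (α₁ − α₂)ΔT = P·[1/(A₁E₁) + 1/(A₂E₂)].
|α₁ − α₂|·ΔT = 10.2×10⁻⁶ × 129 = 0.001316.
1/(A₁E₁) + 1/(A₂E₂) = 1/(1850×109×10³) + 1/(1500×102×10³) = 1.15×10⁻⁸ N⁻¹.
So P = 0.001316 / 1.15×10⁻⁸ = 114.5 kN.
σ_{bronze} = P/A₂ = 114500/1500 = 76.31 MPa, tensile.

σ ≈ 76.3 MPa (tensile)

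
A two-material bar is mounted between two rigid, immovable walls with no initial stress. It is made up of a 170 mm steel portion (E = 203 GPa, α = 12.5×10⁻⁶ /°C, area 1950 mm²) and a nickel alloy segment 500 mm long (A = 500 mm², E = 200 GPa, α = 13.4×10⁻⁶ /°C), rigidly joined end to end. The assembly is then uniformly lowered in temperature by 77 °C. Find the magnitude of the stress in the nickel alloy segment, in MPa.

σ ≈ 250 MPa (tensile)

Free thermal contraction of the whole bar: Σ αᵢΔT Lᵢ = 12.5×10⁻⁶×77×170 + 13.4×10⁻⁶×77×500 = 0.6795 mm.
The walls prevent any net length change, so an axial force P (same in every segment) develops. Compatibility: P · Σ Lᵢ/(AᵢEᵢ) = δ_free.
Σ Lᵢ/(AᵢEᵢ) = 170/(1950×203×10³) + 500/(500×200×10³) = 5.429×10⁻⁶ mm/N.
P = 0.6795 / 5.429×10⁻⁶ = 125200 N = 125.2 kN, tensile.
σ_{nickel alloy} = P / A = 125200 / 500 = 250.3 MPa.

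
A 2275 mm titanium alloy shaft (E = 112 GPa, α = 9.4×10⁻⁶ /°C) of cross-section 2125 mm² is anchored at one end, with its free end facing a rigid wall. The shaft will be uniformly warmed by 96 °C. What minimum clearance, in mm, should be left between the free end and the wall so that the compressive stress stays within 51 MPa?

With no wall the shaft would lengthen by αΔT L = 9.4×10⁻⁶ × 96 × 2275 = 2.053 mm.
A stress of 51 MPa corresponds to the wall pushing the shaft back by σL/E = 51×2275/(112×10³) = 1.036 mm.
So the gap has to take up the difference, g_min = δ_free − σL/E = 2.053 − 1.036 = 1.017 mm.

g ≈ 1.02 mm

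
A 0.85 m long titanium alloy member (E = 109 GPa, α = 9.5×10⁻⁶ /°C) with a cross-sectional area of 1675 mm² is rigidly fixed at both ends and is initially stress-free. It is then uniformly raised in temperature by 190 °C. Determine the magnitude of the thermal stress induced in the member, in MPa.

With length fixed, the mechanical strain must cancel the thermal strain αΔT = 9.5×10⁻⁶ × 190 = 1805×10⁻⁶.
σ = EαΔT = 109×10³ × 9.5×10⁻⁶ × 190 = 196.7 MPa (compressive; the member is trying to expand).

σ ≈ 197 MPa (compressive)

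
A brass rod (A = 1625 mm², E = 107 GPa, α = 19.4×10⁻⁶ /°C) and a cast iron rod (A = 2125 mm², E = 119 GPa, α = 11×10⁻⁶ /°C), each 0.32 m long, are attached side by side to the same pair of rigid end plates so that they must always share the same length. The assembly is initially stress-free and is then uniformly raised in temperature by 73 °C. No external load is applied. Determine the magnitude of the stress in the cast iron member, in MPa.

σ ≈ 29.7 MPa (tensile)

Equilibrium of a rigid end plate with no external load gives equal and opposite internal forces ±P in the two members. Since α_{brass} > α_{cast iron}, heating drives the brass into compression and the cast iron into tension.
Setting the final lengths equal and cancelling L: (α₁ − α₂)ΔT = P/(A₁E₁) + P/(A₂E₂).
|α₁ − α₂|·ΔT = 8.4×10⁻⁶ × 73 = 0.0006132.
1/(A₁E₁) + 1/(A₂E₂) = 1/(1625×107×10³) + 1/(2125×119×10³) = 9.706×10⁻⁹ N⁻¹.
So P = 0.0006132 / 9.706×10⁻⁹ = 63.18 kN.
σ_{cast iron} = P/A₂ = 63180/2125 = 29.73 MPa, tensile.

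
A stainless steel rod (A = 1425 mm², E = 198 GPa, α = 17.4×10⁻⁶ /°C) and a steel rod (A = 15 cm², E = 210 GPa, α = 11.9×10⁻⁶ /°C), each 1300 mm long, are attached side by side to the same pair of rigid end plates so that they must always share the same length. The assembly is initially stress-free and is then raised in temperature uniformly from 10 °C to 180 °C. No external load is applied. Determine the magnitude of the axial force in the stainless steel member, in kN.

P ≈ 139 kN (compressive in the stainless steel)

Equilibrium of a rigid end plate with no external load gives equal and opposite internal forces ±P in the two members. Since α_{stainless steel} > α_{steel}, heating drives the stainless steel into compression and the steel into tension.
Equating the net (thermal + elastic) strains gives |α₁ − α₂|·ΔT = P·[1/(A₁E₁) + 1/(A₂E₂)].
|α₁ − α₂|·ΔT = 5.5×10⁻⁶ × 170 = 0.000935.
1/(A₁E₁) + 1/(A₂E₂) = 1/(1425×198×10³) + 1/(1500×210×10³) = 6.719×10⁻⁹ N⁻¹.
P = 0.000935 / 6.719×10⁻⁹ = 139200 N = 139.2 kN.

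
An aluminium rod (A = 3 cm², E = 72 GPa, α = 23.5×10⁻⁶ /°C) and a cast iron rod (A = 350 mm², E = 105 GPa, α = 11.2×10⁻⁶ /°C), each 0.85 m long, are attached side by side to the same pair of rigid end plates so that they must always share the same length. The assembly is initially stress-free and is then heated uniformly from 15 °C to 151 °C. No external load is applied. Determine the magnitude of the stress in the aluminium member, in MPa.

σ ≈ 75.9 MPa (compressive)

The aluminium has the larger α, so on heating it would change length more than the cast iron if both were free. The rigid plates force a common final length, so the aluminium is put into compression and the cast iron into tension, with equal and opposite forces P (no external load).
Compatibility of the two members (thermal + elastic change equal): (α₁ − α₂)ΔT = P·[1/(A₁E₁) + 1/(A₂E₂)].
|α₁ − α₂|·ΔT = 12.3×10⁻⁶ × 136 = 0.001673.
1/(A₁E₁) + 1/(A₂E₂) = 1/(300×72×10³) + 1/(350×105×10³) = 7.351×10⁻⁸ N⁻¹.
So P = 0.001673 / 7.351×10⁻⁸ = 22.76 kN.
σ_{aluminium} = P/A₁ = 22760/300 = 75.86 MPa, compressive.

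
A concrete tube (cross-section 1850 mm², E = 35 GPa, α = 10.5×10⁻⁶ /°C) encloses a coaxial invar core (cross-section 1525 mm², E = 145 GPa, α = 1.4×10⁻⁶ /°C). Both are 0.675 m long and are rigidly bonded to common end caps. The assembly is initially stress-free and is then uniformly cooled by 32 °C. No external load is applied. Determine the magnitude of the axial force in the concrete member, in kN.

Both members must finish at the same length. With the larger α, the concrete tends to over-contract; the plates restrain it, putting the concrete in tension and the invar in compression. With no external load the two internal forces are equal and opposite, magnitude P.
Compatibility of the two members (thermal + elastic change equal): (α₁ − α₂)ΔT = P·[1/(A₁E₁) + 1/(A₂E₂)].
|α₁ − α₂|·ΔT = 9.1×10⁻⁶ × 32 = 0.0002912.
1/(A₁E₁) + 1/(A₂E₂) = 1/(1850×35×10³) + 1/(1525×145×10³) = 1.997×10⁻⁸ N⁻¹.
So P = 0.0002912 / 1.997×10⁻⁸ = 14.58 kN.

P ≈ 14.6 kN (tensile in the concrete)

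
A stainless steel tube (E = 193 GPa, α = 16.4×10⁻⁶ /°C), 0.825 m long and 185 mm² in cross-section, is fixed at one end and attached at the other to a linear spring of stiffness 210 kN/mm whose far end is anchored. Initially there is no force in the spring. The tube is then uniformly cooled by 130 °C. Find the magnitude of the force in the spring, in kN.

P ≈ 63.1 kN

Free thermal contraction: δ_free = αΔT L = 16.4×10⁻⁶ × 130 × 825 = 1.759 mm.
Let P be the tensile force in the spring. The tube extends elastically by PL/(AE) and the spring stretches by P/k; together these equal δ_free.
P [ L/(AE) + 1/k ] = δ_free → P [ 825/(185×193×10³) + 1/(210×10³) ] = 1.759.
P = 1.759 / 2.787×10⁻⁵ = 63120 N.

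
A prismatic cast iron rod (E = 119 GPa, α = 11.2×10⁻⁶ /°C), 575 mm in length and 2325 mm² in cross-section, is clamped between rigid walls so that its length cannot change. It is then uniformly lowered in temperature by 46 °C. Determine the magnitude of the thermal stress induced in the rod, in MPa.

σ ≈ 61.3 MPa (tensile)

With length fixed, the mechanical strain must cancel the thermal strain αΔT = 11.2×10⁻⁶ × 46 = 515.2×10⁻⁶.
Hence σ = E·αΔT = 119×10³ × 515.2×10⁻⁶ = 61.31 MPa, tensile.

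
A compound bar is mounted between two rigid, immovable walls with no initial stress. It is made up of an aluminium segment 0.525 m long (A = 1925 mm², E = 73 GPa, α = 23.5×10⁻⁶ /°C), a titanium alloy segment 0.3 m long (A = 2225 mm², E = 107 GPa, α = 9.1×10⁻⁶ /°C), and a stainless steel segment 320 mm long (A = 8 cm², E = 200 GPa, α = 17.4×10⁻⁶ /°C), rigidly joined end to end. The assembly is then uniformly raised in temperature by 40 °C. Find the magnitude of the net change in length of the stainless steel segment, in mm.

|ΔL| ≈ 0.0132 mm

Free thermal expansion of the whole bar: Σ αᵢΔT Lᵢ = 23.5×10⁻⁶×40×525 + 9.1×10⁻⁶×40×300 + 17.4×10⁻⁶×40×320 = 0.8254 mm.
The walls prevent any net length change, so an axial force P (same in every segment) develops. Compatibility: P · Σ Lᵢ/(AᵢEᵢ) = δ_free.
The series flexibility is Σ Lᵢ/(AᵢEᵢ) = 525/(1925×73×10³) + 300/(2225×107×10³) + 320/(800×200×10³) = 6.996×10⁻⁶ mm/N.
Hence P = δ_free / Σ(L/AE) = 0.8254/6.996×10⁻⁶ = 118 kN (compressive).
For the stainless steel segment, free thermal change = 17.4×10⁻⁶×40×320 = 0.2227 mm and elastic change from P = 118000×320/(800×200×10³) = 0.236 mm; these oppose, so the net change is 0.0132 mm (segment shortens).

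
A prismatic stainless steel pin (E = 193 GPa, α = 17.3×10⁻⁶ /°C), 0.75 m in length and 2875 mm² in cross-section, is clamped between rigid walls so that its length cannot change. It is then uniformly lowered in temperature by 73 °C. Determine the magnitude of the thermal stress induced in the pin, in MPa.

The supports are rigid, so the total axial strain is zero. The restrained thermal strain is ε = αΔT = 17.3×10⁻⁶ × 73 = 1262.9×10⁻⁶.
Hence σ = E·αΔT = 193×10³ × 1262.9×10⁻⁶ = 243.7 MPa, tensile.

σ ≈ 244 MPa (tensile)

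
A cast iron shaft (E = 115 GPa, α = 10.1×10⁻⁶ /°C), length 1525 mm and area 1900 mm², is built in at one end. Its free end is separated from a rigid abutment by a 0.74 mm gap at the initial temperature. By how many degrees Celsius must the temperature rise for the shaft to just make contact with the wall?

Contact occurs when the free expansion equals the gap: αΔT L = 0.74 mm.
ΔT = 0.74 / (10.1×10⁻⁶ × 1525) = 48.04 °C.

ΔT ≈ 48 °C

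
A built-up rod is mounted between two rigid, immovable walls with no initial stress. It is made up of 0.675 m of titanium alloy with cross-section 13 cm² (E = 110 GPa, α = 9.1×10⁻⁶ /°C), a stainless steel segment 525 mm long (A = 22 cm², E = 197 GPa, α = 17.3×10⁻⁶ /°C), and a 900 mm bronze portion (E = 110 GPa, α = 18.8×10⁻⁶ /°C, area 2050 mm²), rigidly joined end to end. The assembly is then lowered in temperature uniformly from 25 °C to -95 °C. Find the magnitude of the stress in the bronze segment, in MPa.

σ ≈ 190 MPa (tensile)

If the supports were absent, the total length change would be Σ αᵢΔT Lᵢ = 9.1×10⁻⁶×120×675 + 17.3×10⁻⁶×120×525 + 18.8×10⁻⁶×120×900 = 3.857 mm.
Since the ends are fixed, an axial force P builds up, equal in every segment, with P · Σ Lᵢ/(AᵢEᵢ) = δ_free.
The series flexibility is Σ Lᵢ/(AᵢEᵢ) = 675/(1300×110×10³) + 525/(2200×197×10³) + 900/(2050×110×10³) = 9.923×10⁻⁶ mm/N.
P = 3.857 / 9.923×10⁻⁶ = 388700 N = 388.7 kN, tensile.
σ_{bronze} = P / A = 388700 / 2050 = 189.6 MPa.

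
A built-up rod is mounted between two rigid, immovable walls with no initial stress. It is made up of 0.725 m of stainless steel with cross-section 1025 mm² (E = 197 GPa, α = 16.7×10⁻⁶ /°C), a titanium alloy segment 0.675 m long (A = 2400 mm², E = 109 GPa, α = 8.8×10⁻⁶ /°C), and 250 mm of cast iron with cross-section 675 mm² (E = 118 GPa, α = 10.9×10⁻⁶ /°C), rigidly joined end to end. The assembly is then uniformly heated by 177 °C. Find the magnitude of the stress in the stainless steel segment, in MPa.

σ ≈ 385 MPa (compressive)

With the walls removed the bar would change length by δ_free = Σ αᵢΔT Lᵢ = 16.7×10⁻⁶×177×725 + 8.8×10⁻⁶×177×675 + 10.9×10⁻⁶×177×250 = 3.677 mm.
Since the ends are fixed, an axial force P builds up, equal in every segment, with P · Σ Lᵢ/(AᵢEᵢ) = δ_free.
Σ Lᵢ/(AᵢEᵢ) = 725/(1025×197×10³) + 675/(2400×109×10³) + 250/(675×118×10³) = 9.309×10⁻⁶ mm/N.
So P = 3.677 / 9.309×10⁻⁶ = 394.9 kN, compressive.
σ_{stainless steel} = P / A = 394900 / 1025 = 385.3 MPa.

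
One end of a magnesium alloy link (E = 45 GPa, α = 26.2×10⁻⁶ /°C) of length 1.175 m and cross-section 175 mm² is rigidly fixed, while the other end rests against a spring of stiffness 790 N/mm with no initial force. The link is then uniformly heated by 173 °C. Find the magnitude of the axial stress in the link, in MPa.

Free thermal expansion: δ_free = αΔT L = 26.2×10⁻⁶ × 173 × 1175 = 5.326 mm.
Let P be the compressive force at the spring. The link shortens elastically by PL/(AE) and the spring compresses by P/k; together these equal δ_free.
P [ L/(AE) + 1/k ] = δ_free → P [ 1175/(175×45×10³) + 1/(790) ] = 5.326.
P = 5.326 / 0.001415 = 3764 N.
σ = P/A = 3764/175 = 21.51 MPa.

σ ≈ 21.5 MPa (compressive)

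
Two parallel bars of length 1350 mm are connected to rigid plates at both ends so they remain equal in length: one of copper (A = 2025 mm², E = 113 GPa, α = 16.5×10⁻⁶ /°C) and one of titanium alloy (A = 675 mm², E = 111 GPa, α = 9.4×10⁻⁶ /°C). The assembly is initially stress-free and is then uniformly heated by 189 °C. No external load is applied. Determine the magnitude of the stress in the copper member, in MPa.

σ ≈ 37.4 MPa (compressive)

The copper has the larger α, so on heating it would change length more than the titanium alloy if both were free. The rigid plates force a common final length, so the copper is put into compression and the titanium alloy into tension, with equal and opposite forces P (no external load).
Compatibility of the two members (thermal + elastic change equal): (α₁ − α₂)ΔT = P·[1/(A₁E₁) + 1/(A₂E₂)].
|α₁ − α₂|·ΔT = 7.1×10⁻⁶ × 189 = 0.001342.
1/(A₁E₁) + 1/(A₂E₂) = 1/(2025×113×10³) + 1/(675×111×10³) = 1.772×10⁻⁸ N⁻¹.
P = 0.001342 / 1.772×10⁻⁸ = 75740 N = 75.74 kN.
σ_{copper} = P/A₁ = 75740/2025 = 37.4 MPa, compressive.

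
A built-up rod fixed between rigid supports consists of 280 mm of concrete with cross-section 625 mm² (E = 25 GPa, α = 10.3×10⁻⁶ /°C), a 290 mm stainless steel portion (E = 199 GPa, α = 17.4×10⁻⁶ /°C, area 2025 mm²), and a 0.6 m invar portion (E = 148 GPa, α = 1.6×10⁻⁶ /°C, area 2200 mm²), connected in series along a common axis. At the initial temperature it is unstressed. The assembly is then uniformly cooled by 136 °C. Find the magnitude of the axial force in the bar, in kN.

With the walls removed the bar would change length by δ_free = Σ αᵢΔT Lᵢ = 10.3×10⁻⁶×136×280 + 17.4×10⁻⁶×136×290 + 1.6×10⁻⁶×136×600 = 1.209 mm.
The walls prevent any net length change, so an axial force P (same in every segment) develops. Compatibility: P · Σ Lᵢ/(AᵢEᵢ) = δ_free.
The series flexibility is Σ Lᵢ/(AᵢEᵢ) = 280/(625×25×10³) + 290/(2025×199×10³) + 600/(2200×148×10³) = 2.048×10⁻⁵ mm/N.
P = 1.209 / 2.048×10⁻⁵ = 59030 N = 59.03 kN, tensile.

P ≈ 59 kN (tensile)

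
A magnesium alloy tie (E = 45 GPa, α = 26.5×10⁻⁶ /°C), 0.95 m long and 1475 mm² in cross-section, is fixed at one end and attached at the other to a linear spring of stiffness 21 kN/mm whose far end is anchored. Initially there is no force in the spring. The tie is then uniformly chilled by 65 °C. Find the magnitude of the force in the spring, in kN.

P ≈ 26.4 kN

The unrestrained thermal change is αΔT L = 26.5×10⁻⁶ × 65 × 950 = 1.636 mm.
Let P be the tensile force in the spring. The tie extends elastically by PL/(AE) and the spring stretches by P/k; together these equal δ_free.
P [ L/(AE) + 1/k ] = δ_free → P [ 950/(1475×45×10³) + 1/(21×10³) ] = 1.636.
P = 1.636 / 6.193×10⁻⁵ = 26420 N.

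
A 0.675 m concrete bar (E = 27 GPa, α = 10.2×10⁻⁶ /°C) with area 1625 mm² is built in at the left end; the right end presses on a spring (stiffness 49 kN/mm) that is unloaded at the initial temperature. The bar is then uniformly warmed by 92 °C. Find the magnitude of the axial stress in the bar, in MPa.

Free thermal expansion: δ_free = αΔT L = 10.2×10⁻⁶ × 92 × 675 = 0.6334 mm.
With a force P in the spring, the elastic change of the bar is PL/(AE) and that of the spring is P/k; compatibility requires their sum to equal δ_free.
P [ L/(AE) + 1/k ] = δ_free → P [ 675/(1625×27×10³) + 1/(49×10³) ] = 0.6334.
P = 0.6334 / 3.579×10⁻⁵ = 17700 N.
σ = P/A = 17700/1625 = 10.89 MPa.

σ ≈ 10.9 MPa (compressive)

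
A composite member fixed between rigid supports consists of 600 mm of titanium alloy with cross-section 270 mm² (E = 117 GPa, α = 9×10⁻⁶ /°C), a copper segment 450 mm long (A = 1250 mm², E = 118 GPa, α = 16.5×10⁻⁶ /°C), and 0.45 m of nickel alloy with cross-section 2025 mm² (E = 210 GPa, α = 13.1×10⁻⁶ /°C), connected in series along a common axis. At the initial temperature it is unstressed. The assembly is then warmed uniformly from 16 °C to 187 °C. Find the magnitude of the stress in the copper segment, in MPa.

σ ≈ 111 MPa (compressive)

With the walls removed the bar would change length by δ_free = Σ αᵢΔT Lᵢ = 9×10⁻⁶×171×600 + 16.5×10⁻⁶×171×450 + 13.1×10⁻⁶×171×450 = 3.201 mm.
Since the ends are fixed, an axial force P builds up, equal in every segment, with P · Σ Lᵢ/(AᵢEᵢ) = δ_free.
The series flexibility is Σ Lᵢ/(AᵢEᵢ) = 600/(270×117×10³) + 450/(1250×118×10³) + 450/(2025×210×10³) = 2.31×10⁻⁵ mm/N.
Hence P = δ_free / Σ(L/AE) = 3.201/2.31×10⁻⁵ = 138.6 kN (compressive).
σ_{copper} = P / A = 138600 / 1250 = 110.8 MPa.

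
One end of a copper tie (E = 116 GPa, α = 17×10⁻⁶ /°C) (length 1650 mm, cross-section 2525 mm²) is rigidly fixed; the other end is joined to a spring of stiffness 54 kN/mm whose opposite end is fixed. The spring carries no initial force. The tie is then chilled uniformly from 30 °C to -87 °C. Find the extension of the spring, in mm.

Free thermal contraction: δ_free = αΔT L = 17×10⁻⁶ × 117 × 1650 = 3.282 mm.
With a force P in the spring, the elastic change of the tie is PL/(AE) and that of the spring is P/k; compatibility requires their sum to equal δ_free.
So P = δ_free / [L/(AE) + 1/k] = 3.282 / [ 1650/(2525×116×10³) + 1/(54×10³) ].
P = 3.282 / 2.415×10⁻⁵ = 135900 N.
Spring extension = P/k = 135900/(54×10³) = 2.516 mm.

δ ≈ 2.52 mm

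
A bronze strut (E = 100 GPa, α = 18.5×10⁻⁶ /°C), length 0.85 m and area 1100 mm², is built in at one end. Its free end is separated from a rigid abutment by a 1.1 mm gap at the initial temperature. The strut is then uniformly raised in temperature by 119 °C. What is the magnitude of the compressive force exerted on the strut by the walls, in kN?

If the wall were absent the strut would grow by αΔT L = 18.5×10⁻⁶ × 119 × 850 = 1.871 mm.
This exceeds the 1.1 mm gap, so the wall pushes back. The portion of expansion that must be recovered elastically is δ_free − gap = 1.871 − 1.1 = 0.7713 mm.
Compatibility: PL/(AE) = 0.7713 mm, so σ = P/A = E × (0.7713/850) = 90.74 MPa.
Force on the wall = σA = 90.74 × 1100 mm² = 99.81 kN.

P ≈ 99.8 kN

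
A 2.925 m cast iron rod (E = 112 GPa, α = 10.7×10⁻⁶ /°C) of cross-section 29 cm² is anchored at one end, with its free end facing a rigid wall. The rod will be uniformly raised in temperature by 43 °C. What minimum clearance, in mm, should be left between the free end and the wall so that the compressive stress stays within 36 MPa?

With no wall the rod would lengthen by αΔT L = 10.7×10⁻⁶ × 43 × 2925 = 1.346 mm.
A stress of 36 MPa corresponds to the wall pushing the rod back by σL/E = 36×2925/(112×10³) = 0.9402 mm.
The gap must absorb the remainder: g_min = 1.346 − 0.9402 = 0.4056 mm.

g ≈ 0.406 mm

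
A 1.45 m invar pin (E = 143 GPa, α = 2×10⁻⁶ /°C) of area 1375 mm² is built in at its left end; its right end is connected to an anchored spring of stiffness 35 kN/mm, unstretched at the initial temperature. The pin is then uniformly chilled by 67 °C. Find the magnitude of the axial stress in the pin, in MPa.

σ ≈ 3.93 MPa (tensile)

Free thermal contraction: δ_free = αΔT L = 2×10⁻⁶ × 67 × 1450 = 0.1943 mm.
Let P be the tensile force in the spring. The pin extends elastically by PL/(AE) and the spring stretches by P/k; together these equal δ_free.
P [ L/(AE) + 1/k ] = δ_free → P [ 1450/(1375×143×10³) + 1/(35×10³) ] = 0.1943.
P = 0.1943 / 3.595×10⁻⁵ = 5405 N.
σ = P/A = 5405/1375 = 3.931 MPa.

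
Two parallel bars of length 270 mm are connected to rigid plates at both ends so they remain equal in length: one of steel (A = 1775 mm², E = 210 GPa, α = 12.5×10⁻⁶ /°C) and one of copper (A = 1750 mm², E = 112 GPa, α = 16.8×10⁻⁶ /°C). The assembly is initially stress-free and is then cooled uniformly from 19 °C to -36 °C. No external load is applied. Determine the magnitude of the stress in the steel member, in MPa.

σ ≈ 17.1 MPa (compressive)

Equilibrium of a rigid end plate with no external load gives equal and opposite internal forces ±P in the two members. Since α_{copper} > α_{steel}, cooling drives the copper into tension and the steel into compression.
Equating the net (thermal + elastic) strains gives |α₁ − α₂|·ΔT = P·[1/(A₁E₁) + 1/(A₂E₂)].
|α₁ − α₂|·ΔT = 4.3×10⁻⁶ × 55 = 0.0002365.
1/(A₁E₁) + 1/(A₂E₂) = 1/(1775×210×10³) + 1/(1750×112×10³) = 7.785×10⁻⁹ N⁻¹.
P = 0.0002365 / 7.785×10⁻⁹ = 30380 N = 30.38 kN.
σ_{steel} = P/A₁ = 30380/1775 = 17.12 MPa, compressive.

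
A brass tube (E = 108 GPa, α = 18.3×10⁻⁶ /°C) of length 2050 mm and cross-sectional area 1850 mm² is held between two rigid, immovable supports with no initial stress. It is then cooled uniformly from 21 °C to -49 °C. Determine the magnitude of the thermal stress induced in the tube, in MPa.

The supports are rigid, so the total axial strain is zero. The restrained thermal strain is ε = αΔT = 18.3×10⁻⁶ × 70 = 1281×10⁻⁶.
σ = EαΔT = 108×10³ × 18.3×10⁻⁶ × 70 = 138.3 MPa (tensile; the tube is trying to contract).

σ ≈ 138 MPa (tensile)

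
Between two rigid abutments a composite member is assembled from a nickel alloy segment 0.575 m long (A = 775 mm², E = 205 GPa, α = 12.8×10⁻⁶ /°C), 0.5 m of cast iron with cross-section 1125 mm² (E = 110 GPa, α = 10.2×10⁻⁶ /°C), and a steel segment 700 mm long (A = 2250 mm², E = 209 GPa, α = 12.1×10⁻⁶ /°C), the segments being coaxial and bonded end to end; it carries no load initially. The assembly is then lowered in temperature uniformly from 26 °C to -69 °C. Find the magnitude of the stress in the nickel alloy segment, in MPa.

With the walls removed the bar would change length by δ_free = Σ αᵢΔT Lᵢ = 12.8×10⁻⁶×95×575 + 10.2×10⁻⁶×95×500 + 12.1×10⁻⁶×95×700 = 1.988 mm.
Since the ends are fixed, an axial force P builds up, equal in every segment, with P · Σ Lᵢ/(AᵢEᵢ) = δ_free.
The series flexibility is Σ Lᵢ/(AᵢEᵢ) = 575/(775×205×10³) + 500/(1125×110×10³) + 700/(2250×209×10³) = 9.148×10⁻⁶ mm/N.
P = 1.988 / 9.148×10⁻⁶ = 217300 N = 217.3 kN, tensile.
σ_{nickel alloy} = P / A = 217300 / 775 = 280.5 MPa.

σ ≈ 280 MPa (tensile)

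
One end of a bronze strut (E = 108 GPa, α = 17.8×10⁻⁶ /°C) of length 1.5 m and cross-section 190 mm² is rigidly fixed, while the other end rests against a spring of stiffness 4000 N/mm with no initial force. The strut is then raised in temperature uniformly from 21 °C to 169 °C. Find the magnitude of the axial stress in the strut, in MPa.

Free thermal expansion: δ_free = αΔT L = 17.8×10⁻⁶ × 148 × 1500 = 3.952 mm.
Let P be the compressive force at the spring. The strut shortens elastically by PL/(AE) and the spring compresses by P/k; together these equal δ_free.
So P = δ_free / [L/(AE) + 1/k] = 3.952 / [ 1500/(190×108×10³) + 1/(4000) ].
P = 3.952 / 0.0003231 = 12230 N.
σ = P/A = 12230/190 = 64.37 MPa.

σ ≈ 64.4 MPa (compressive)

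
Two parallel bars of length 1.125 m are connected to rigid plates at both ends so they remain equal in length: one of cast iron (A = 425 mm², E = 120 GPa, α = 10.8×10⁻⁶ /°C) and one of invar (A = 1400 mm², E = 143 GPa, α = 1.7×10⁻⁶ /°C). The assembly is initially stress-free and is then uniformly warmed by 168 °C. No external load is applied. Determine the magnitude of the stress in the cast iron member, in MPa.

Both members must finish at the same length. With the larger α, the cast iron tends to over-expand; the plates restrain it, putting the cast iron in compression and the invar in tension. With no external load the two internal forces are equal and opposite, magnitude P.
Equating the net (thermal + elastic) strains gives |α₁ − α₂|·ΔT = P·[1/(A₁E₁) + 1/(A₂E₂)].
|α₁ − α₂|·ΔT = 9.1×10⁻⁶ × 168 = 0.001529.
1/(A₁E₁) + 1/(A₂E₂) = 1/(425×120×10³) + 1/(1400×143×10³) = 2.46×10⁻⁸ N⁻¹.
So P = 0.001529 / 2.46×10⁻⁸ = 62.14 kN.
σ_{cast iron} = P/A₁ = 62140/425 = 146.2 MPa, compressive.

σ ≈ 146 MPa (compressive)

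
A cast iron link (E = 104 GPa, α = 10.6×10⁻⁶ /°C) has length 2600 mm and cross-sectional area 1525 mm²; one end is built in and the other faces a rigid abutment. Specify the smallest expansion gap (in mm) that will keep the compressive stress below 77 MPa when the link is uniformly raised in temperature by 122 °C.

g ≈ 1.44 mm

With no wall the link would lengthen by αΔT L = 10.6×10⁻⁶ × 122 × 2600 = 3.362 mm.
A stress of 77 MPa corresponds to the wall pushing the link back by σL/E = 77×2600/(104×10³) = 1.925 mm.
The gap must absorb the remainder: g_min = 3.362 − 1.925 = 1.437 mm.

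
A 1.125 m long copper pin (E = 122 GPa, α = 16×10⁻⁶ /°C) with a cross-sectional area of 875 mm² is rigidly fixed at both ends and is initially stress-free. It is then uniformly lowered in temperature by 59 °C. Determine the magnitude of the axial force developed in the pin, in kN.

Full restraint means ε = 0, so the stress is σ = EαΔT = 122×10³ × 16×10⁻⁶ × 59 = 115.2 MPa.
Then P = σA = 115.2 × 875 mm² = 100.8 kN, tensile.

P ≈ 101 kN (tensile)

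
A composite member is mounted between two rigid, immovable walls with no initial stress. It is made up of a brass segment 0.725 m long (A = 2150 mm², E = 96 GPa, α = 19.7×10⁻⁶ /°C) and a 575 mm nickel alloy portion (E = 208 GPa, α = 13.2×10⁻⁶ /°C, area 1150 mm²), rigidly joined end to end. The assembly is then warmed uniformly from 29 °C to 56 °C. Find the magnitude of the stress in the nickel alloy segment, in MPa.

Free thermal expansion of the whole bar: Σ αᵢΔT Lᵢ = 19.7×10⁻⁶×27×725 + 13.2×10⁻⁶×27×575 = 0.5906 mm.
The rigid supports impose zero overall length change; the single axial force P common to all segments must satisfy P Σ Lᵢ/(AᵢEᵢ) = δ_free.
The series flexibility is Σ Lᵢ/(AᵢEᵢ) = 725/(2150×96×10³) + 575/(1150×208×10³) = 5.916×10⁻⁶ mm/N.
Hence P = δ_free / Σ(L/AE) = 0.5906/5.916×10⁻⁶ = 99.82 kN (compressive).
σ_{nickel alloy} = P / A = 99820 / 1150 = 86.8 MPa.

σ ≈ 86.8 MPa (compressive)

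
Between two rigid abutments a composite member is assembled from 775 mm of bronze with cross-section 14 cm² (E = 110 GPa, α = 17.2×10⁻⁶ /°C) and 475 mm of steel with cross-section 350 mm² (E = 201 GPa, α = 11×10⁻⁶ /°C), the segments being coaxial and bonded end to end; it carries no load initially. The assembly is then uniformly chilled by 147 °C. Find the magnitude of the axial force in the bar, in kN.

Free thermal contraction of the whole bar: Σ αᵢΔT Lᵢ = 17.2×10⁻⁶×147×775 + 11×10⁻⁶×147×475 = 2.728 mm.
The rigid supports impose zero overall length change; the single axial force P common to all segments must satisfy P Σ Lᵢ/(AᵢEᵢ) = δ_free.
Σ Lᵢ/(AᵢEᵢ) = 775/(1400×110×10³) + 475/(350×201×10³) = 1.178×10⁻⁵ mm/N.
So P = 2.728 / 1.178×10⁻⁵ = 231.5 kN, tensile.

P ≈ 231 kN (tensile)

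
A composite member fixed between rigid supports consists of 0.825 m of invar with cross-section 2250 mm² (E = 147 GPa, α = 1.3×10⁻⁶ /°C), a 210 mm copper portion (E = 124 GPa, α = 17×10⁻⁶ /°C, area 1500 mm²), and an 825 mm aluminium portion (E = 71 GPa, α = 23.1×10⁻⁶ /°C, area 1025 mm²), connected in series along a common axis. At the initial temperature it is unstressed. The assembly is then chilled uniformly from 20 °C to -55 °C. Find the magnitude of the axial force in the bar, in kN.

P ≈ 119 kN (tensile)

If the supports were absent, the total length change would be Σ αᵢΔT Lᵢ = 1.3×10⁻⁶×75×825 + 17×10⁻⁶×75×210 + 23.1×10⁻⁶×75×825 = 1.778 mm.
The walls prevent any net length change, so an axial force P (same in every segment) develops. Compatibility: P · Σ Lᵢ/(AᵢEᵢ) = δ_free.
Σ Lᵢ/(AᵢEᵢ) = 825/(2250×147×10³) + 210/(1500×124×10³) + 825/(1025×71×10³) = 1.496×10⁻⁵ mm/N.
Hence P = δ_free / Σ(L/AE) = 1.778/1.496×10⁻⁵ = 118.8 kN (tensile).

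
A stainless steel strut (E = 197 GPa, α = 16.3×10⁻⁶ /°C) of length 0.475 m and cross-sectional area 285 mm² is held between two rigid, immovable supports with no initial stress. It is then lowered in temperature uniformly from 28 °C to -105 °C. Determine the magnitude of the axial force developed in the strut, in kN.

P ≈ 122 kN (tensile)

With zero net strain, σ = E·αΔT = 197 GPa × 16.3×10⁻⁶ × 133 = 427.1 MPa.
Then P = σA = 427.1 × 285 mm² = 121.7 kN, tensile.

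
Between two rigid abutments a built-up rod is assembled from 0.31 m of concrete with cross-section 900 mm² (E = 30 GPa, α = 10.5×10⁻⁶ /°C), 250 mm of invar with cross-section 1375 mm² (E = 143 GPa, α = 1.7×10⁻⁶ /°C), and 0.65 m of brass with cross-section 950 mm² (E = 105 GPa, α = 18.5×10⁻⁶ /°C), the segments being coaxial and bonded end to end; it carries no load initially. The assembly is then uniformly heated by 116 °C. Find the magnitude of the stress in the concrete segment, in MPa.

σ ≈ 105 MPa (compressive)

Free thermal expansion of the whole bar: Σ αᵢΔT Lᵢ = 10.5×10⁻⁶×116×310 + 1.7×10⁻⁶×116×250 + 18.5×10⁻⁶×116×650 = 1.822 mm.
The rigid supports impose zero overall length change; the single axial force P common to all segments must satisfy P Σ Lᵢ/(AᵢEᵢ) = δ_free.
The series flexibility is Σ Lᵢ/(AᵢEᵢ) = 310/(900×30×10³) + 250/(1375×143×10³) + 650/(950×105×10³) = 1.927×10⁻⁵ mm/N.
So P = 1.822 / 1.927×10⁻⁵ = 94.54 kN, compressive.
σ_{concrete} = P / A = 94540 / 900 = 105 MPa.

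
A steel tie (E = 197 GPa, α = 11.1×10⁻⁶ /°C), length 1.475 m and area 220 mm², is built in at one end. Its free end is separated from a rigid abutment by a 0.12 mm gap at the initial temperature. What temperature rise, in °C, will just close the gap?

ΔT ≈ 7.33 °C

Contact occurs when the free expansion equals the gap: αΔT L = 0.12 mm.
So ΔT = g/(αL) = 0.12/(11.1×10⁻⁶ × 1475) = 7.329 °C.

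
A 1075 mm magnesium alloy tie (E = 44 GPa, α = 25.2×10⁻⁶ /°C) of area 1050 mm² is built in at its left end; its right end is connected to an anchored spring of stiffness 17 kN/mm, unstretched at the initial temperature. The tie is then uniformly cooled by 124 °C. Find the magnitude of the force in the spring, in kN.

Free thermal contraction: δ_free = αΔT L = 25.2×10⁻⁶ × 124 × 1075 = 3.359 mm.
Let P be the tensile force in the spring. The tie extends elastically by PL/(AE) and the spring stretches by P/k; together these equal δ_free.
So P = δ_free / [L/(AE) + 1/k] = 3.359 / [ 1075/(1050×44×10³) + 1/(17×10³) ].
P = 3.359 / 8.209×10⁻⁵ = 40920 N.

P ≈ 40.9 kN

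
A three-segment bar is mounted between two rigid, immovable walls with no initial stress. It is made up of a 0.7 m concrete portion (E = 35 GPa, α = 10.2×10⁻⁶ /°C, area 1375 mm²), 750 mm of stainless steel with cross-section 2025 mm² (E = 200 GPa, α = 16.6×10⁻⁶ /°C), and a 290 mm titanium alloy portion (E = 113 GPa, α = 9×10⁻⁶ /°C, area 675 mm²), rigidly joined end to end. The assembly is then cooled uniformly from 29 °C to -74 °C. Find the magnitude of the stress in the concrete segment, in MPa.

σ ≈ 82.3 MPa (tensile)

Free thermal contraction of the whole bar: Σ αᵢΔT Lᵢ = 10.2×10⁻⁶×103×700 + 16.6×10⁻⁶×103×750 + 9×10⁻⁶×103×290 = 2.287 mm.
Since the ends are fixed, an axial force P builds up, equal in every segment, with P · Σ Lᵢ/(AᵢEᵢ) = δ_free.
The series flexibility is Σ Lᵢ/(AᵢEᵢ) = 700/(1375×35×10³) + 750/(2025×200×10³) + 290/(675×113×10³) = 2.02×10⁻⁵ mm/N.
So P = 2.287 / 2.02×10⁻⁵ = 113.2 kN, tensile.
σ_{concrete} = P / A = 113200 / 1375 = 82.33 MPa.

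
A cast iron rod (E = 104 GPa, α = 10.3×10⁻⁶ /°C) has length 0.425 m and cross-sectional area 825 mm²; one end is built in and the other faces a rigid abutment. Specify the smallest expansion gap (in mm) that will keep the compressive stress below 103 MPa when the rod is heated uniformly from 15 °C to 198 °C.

g ≈ 0.38 mm

Free expansion if unrestrained: δ_free = αΔT L = 10.3×10⁻⁶ × 183 × 425 = 0.8011 mm.
A stress of 103 MPa corresponds to the wall pushing the rod back by σL/E = 103×425/(104×10³) = 0.4209 mm.
The gap must absorb the remainder: g_min = 0.8011 − 0.4209 = 0.3802 mm.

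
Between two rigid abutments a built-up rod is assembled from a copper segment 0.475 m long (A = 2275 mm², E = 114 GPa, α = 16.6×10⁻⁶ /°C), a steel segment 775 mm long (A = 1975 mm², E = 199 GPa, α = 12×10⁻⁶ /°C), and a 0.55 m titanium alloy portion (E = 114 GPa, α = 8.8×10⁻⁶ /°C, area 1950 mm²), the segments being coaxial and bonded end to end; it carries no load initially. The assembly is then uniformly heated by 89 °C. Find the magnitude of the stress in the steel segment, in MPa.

Free thermal expansion of the whole bar: Σ αᵢΔT Lᵢ = 16.6×10⁻⁶×89×475 + 12×10⁻⁶×89×775 + 8.8×10⁻⁶×89×550 = 1.96 mm.
Since the ends are fixed, an axial force P builds up, equal in every segment, with P · Σ Lᵢ/(AᵢEᵢ) = δ_free.
The series flexibility is Σ Lᵢ/(AᵢEᵢ) = 475/(2275×114×10³) + 775/(1975×199×10³) + 550/(1950×114×10³) = 6.278×10⁻⁶ mm/N.
So P = 1.96 / 6.278×10⁻⁶ = 312.3 kN, compressive.
σ_{steel} = P / A = 312300 / 1975 = 158.1 MPa.

σ ≈ 158 MPa (compressive)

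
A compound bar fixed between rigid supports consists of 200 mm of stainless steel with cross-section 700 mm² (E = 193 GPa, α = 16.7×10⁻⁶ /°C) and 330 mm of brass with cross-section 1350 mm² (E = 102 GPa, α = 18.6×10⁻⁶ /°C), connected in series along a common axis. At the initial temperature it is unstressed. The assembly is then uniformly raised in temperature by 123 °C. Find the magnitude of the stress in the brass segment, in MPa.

Free thermal expansion of the whole bar: Σ αᵢΔT Lᵢ = 16.7×10⁻⁶×123×200 + 18.6×10⁻⁶×123×330 = 1.166 mm.
The rigid supports impose zero overall length change; the single axial force P common to all segments must satisfy P Σ Lᵢ/(AᵢEᵢ) = δ_free.
The series flexibility is Σ Lᵢ/(AᵢEᵢ) = 200/(700×193×10³) + 330/(1350×102×10³) = 3.877×10⁻⁶ mm/N.
Hence P = δ_free / Σ(L/AE) = 1.166/3.877×10⁻⁶ = 300.7 kN (compressive).
σ_{brass} = P / A = 300700 / 1350 = 222.7 MPa.

σ ≈ 223 MPa (compressive)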